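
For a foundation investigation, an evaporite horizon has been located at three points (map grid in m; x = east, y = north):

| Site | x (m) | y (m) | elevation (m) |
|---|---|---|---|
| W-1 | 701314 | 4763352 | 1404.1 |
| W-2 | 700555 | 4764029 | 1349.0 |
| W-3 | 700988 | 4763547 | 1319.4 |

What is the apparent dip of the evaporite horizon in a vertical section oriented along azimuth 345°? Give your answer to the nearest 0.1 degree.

Two edge vectors: W-1→W-2 = (-759, 677, -55.1), W-1→W-3 = (-326, 195, -84.7).
Normal n = (W-1→W-2) × (W-1→W-3) = (-46597.4, -46324.7, 72697).
So ∂z/∂x = −n_x/n_z = 0.64098 and ∂z/∂y = −n_y/n_z = 0.63723.
Unit vector along 345° is (sin 345°, cos 345°) = (-0.2588, 0.9659).
Slope in that direction = a·(-0.2588) + b·(0.9659) = 0.44962.
Apparent dip = arctan|0.44962| = 24.2° (true dip is 42.1°, so apparent ≤ true as expected).

24.2°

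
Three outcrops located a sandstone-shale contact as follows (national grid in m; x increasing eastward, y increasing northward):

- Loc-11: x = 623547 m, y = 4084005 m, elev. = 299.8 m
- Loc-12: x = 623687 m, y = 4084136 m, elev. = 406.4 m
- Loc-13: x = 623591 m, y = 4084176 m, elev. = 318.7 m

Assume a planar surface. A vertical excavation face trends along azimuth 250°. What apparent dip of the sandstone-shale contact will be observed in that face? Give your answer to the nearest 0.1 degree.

37.8°

Let the plane be z = a·x + b·y + c.
Loc-12−Loc-11: 140a + 131b = 106.6;  Loc-13−Loc-11: 44a + 171b = 18.9.
Solving gives a = 0.86668, b = −0.11248.
Unit vector along 250° is (sin 250°, cos 250°) = (-0.9397, -0.3420).
Slope in that direction = a·(-0.9397) + b·(-0.3420) = −0.77594.
Apparent dip = arctan|0.77594| = 37.8° (true dip is 41.2°, so apparent ≤ true as expected).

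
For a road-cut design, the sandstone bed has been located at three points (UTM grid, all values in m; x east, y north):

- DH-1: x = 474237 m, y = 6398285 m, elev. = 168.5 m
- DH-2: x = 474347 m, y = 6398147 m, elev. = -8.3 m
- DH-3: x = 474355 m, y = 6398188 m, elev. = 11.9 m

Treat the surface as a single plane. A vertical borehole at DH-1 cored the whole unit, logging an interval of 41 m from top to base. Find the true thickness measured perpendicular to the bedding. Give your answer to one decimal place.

28.6 m

Let the plane be z = a·x + b·y + c.
DH-2−DH-1: 110a − 138b = −176.8;  DH-3−DH-1: 118a − 97b = −156.6.
Solving gives a = −0.79466, b = 0.64774.
|∇z| = √(a²+b²) = 1.02520, so dip δ = arctan(1.02520) = 45.71°.
True thickness = vertical thickness × cos δ = 41 × cos 45.71° = 28.6 m.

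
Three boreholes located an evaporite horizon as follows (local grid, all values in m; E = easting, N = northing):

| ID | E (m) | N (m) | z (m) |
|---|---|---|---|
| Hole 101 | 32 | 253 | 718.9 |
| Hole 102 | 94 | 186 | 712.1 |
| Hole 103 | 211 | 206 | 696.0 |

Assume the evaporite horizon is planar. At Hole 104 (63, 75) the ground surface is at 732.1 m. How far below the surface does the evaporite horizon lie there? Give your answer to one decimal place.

Two edge vectors: Hole 101→Hole 102 = (62, -67, -6.8), Hole 101→Hole 103 = (179, -47, -22.9).
Normal n = (Hole 101→Hole 102) × (Hole 101→Hole 103) = (1214.7, 202.6, 9079).
So ∂z/∂E = −n_x/n_z = −0.13379 and ∂z/∂N = −n_y/n_z = −0.02232.
Intercept c from Hole 101: 718.9 + 4.28 + 5.65 = 728.83.
At (63, 75): z_contact = −8.43 − 1.67 + 728.83 = 718.72 m.
Depth below ground = 732.1 − 718.72 = 13.4 m.

13.4 m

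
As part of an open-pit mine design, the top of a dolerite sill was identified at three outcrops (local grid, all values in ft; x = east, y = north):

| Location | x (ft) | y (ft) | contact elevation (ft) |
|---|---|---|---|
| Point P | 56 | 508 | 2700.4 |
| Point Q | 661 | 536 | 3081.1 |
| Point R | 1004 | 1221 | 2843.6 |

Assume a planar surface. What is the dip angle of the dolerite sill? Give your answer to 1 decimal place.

Let the plane be z = a·x + b·y + c.
Point Q−Point P: 605a + 28b = 380.7;  Point R−Point P: 948a + 713b = 143.2.
Solving gives a = 0.66061, b = −0.67750.
Gradient magnitude |∇z| = √(a² + b²) = √(0.43641 + 0.45901) = 0.94627.
True dip = arctan(0.94627) = 43.4°, dipping toward NW (azimuth ≈ 316°).

43.4°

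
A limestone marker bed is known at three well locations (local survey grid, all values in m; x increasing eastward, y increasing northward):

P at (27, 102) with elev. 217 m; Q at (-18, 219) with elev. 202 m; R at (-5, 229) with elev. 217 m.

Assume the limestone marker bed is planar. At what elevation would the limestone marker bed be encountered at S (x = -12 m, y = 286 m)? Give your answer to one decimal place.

224.1 m

Let the plane be z = a·x + b·y + c.
Q−P: −45a + 117b = −15;  R−P: −32a + 127b = 0.
Solving gives a = 0.96651, b = 0.24353.
Then c = 217 − a·27 − b·102 = 166.06.
At (-12, 286): z = −11.6 + 69.6 + 166.06 = 224.1 m.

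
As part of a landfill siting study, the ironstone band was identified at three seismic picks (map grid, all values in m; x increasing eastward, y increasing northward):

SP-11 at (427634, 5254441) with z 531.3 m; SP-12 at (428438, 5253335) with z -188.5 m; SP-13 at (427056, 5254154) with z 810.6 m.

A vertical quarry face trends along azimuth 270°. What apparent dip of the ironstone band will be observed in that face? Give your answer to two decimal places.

30.65°

Let the plane be z = a·x + b·y + c.
SP-12−SP-11: 804a − 1106b = −719.8;  SP-13−SP-11: −578a − 287b = 279.3.
Solving gives a = −0.59250, b = 0.22010.
Unit vector along 270° is (sin 270°, cos 270°) = (-1.0000, -0.0000).
Slope in that direction = a·(-1.0000) + b·(-0.0000) = 0.59250.
Apparent dip = arctan|0.59250| = 30.65° (true dip is 32.3°, so apparent ≤ true as expected).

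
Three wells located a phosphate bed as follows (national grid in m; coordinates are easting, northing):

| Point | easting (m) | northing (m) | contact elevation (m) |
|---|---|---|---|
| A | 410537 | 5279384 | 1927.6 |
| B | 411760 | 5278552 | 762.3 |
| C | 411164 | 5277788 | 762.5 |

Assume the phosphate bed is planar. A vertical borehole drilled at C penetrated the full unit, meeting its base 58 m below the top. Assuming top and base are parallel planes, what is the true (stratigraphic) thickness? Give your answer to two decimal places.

Let the plane be z = a·easting + b·northing + c.
B−A: 1223a − 832b = −1165.3;  C−A: 627a − 1596b = −1165.1.
Solving gives a = −0.62259, b = 0.48542.
|∇z| = √(a²+b²) = 0.78946, so dip δ = arctan(0.78946) = 38.29°.
True thickness = vertical thickness × cos δ = 58 × cos 38.29° = 45.52 m.

45.52 m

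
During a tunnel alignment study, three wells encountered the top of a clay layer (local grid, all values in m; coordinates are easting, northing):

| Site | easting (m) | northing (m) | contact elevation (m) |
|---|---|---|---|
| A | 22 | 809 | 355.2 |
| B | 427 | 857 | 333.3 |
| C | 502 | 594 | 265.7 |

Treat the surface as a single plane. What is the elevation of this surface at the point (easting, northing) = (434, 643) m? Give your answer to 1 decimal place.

Let the plane be z = a·easting + b·northing + c.
B−A: 405a + 48b = −21.9;  C−A: 480a − 215b = −89.5.
Solving gives a = −0.08177, b = 0.23371.
Then c = 355.2 − a·22 − b·809 = 167.92.
At (434, 643): z = −35.5 + 150.3 + 167.92 = 282.7 m.

282.7 m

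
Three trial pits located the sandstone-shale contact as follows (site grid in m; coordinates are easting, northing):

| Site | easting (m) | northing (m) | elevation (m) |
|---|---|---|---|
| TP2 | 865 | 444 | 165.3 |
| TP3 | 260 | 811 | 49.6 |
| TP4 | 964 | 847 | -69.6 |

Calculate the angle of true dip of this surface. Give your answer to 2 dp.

29.51°

Two edge vectors: TP2→TP3 = (-605, 367, -115.7), TP2→TP4 = (99, 403, -234.9).
Normal n = (TP2→TP3) × (TP2→TP4) = (-39581.2, -153568.8, -280148).
So ∂z/∂easting = −n_x/n_z = −0.14129 and ∂z/∂northing = −n_y/n_z = −0.54817.
Gradient magnitude |∇z| = √(a² + b²) = √(0.01996 + 0.30049) = 0.56609.
True dip = arctan(0.56609) = 29.51°, dipping toward NNE (azimuth ≈ 014°).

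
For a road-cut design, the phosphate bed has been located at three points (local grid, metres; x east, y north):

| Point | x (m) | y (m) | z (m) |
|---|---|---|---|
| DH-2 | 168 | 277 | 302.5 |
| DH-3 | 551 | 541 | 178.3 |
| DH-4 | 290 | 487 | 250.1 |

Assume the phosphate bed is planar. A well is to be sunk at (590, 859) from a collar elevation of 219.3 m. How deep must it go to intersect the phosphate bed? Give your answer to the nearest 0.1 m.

83.3 m

Two edge vectors: DH-2→DH-3 = (383, 264, -124.2), DH-2→DH-4 = (122, 210, -52.4).
Normal n = (DH-2→DH-3) × (DH-2→DH-4) = (12248.4, 4916.8, 48222).
So ∂z/∂x = −n_x/n_z = −0.25400 and ∂z/∂y = −n_y/n_z = −0.10196.
Intercept c from DH-2: 302.5 + 42.67 + 28.24 = 373.42.
At (590, 859): z_contact = −149.86 − 87.59 + 373.42 = 135.97 m.
Depth below ground = 219.3 − 135.97 = 83.3 m.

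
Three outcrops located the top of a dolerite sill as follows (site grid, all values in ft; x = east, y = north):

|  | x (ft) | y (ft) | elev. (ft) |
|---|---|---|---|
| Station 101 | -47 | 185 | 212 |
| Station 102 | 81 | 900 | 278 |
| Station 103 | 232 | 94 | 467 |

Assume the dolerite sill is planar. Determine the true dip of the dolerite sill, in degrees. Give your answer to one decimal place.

41.8°

Let the plane be z = a·x + b·y + c.
Station 102−Station 101: 128a + 715b = 66;  Station 103−Station 101: 279a − 91b = 255.
Solving gives a = 0.89200, b = −0.06738.
Gradient magnitude |∇z| = √(a² + b²) = √(0.79567 + 0.00454) = 0.89454.
True dip = arctan(0.89454) = 41.8°, dipping toward W (azimuth ≈ 274°).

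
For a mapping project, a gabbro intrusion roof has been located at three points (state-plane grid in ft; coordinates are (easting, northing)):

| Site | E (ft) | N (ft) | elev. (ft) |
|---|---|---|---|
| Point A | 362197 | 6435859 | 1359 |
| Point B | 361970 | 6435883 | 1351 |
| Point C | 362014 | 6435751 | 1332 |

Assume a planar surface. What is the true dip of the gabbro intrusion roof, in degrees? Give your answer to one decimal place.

9.6°

Let the plane be z = a·E + b·N + c.
Point B−Point A: −227a + 24b = −8;  Point C−Point A: −183a − 108b = −27.
Solving gives a = 0.05230, b = 0.16137.
Gradient magnitude |∇z| = √(a² + b²) = √(0.00274 + 0.02604) = 0.16964.
True dip = arctan(0.16964) = 9.6°, dipping toward SSW (azimuth ≈ 198°).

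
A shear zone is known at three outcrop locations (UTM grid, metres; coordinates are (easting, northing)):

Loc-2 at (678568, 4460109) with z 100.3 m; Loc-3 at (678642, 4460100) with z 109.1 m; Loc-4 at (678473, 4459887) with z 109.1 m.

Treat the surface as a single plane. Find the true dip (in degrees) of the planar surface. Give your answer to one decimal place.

7.9°

Two edge vectors: Loc-2→Loc-3 = (74, -9, 8.8), Loc-2→Loc-4 = (-95, -222, 8.8).
Normal n = (Loc-2→Loc-3) × (Loc-2→Loc-4) = (1874.4, -1487.2, -17283).
So ∂z/∂E = −n_x/n_z = 0.10845 and ∂z/∂N = −n_y/n_z = −0.08605.
Gradient magnitude |∇z| = √(a² + b²) = √(0.01176 + 0.00740) = 0.13844.
True dip = arctan(0.13844) = 7.9°, dipping toward NW (azimuth ≈ 308°).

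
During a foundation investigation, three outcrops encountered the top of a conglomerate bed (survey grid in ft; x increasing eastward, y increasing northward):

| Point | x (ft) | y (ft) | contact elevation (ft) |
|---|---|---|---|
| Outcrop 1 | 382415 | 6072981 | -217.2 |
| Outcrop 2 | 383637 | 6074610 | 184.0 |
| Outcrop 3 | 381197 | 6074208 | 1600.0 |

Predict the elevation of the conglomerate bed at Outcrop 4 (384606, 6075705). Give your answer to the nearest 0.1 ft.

Let the plane be z = a·x + b·y + c.
Outcrop 2−Outcrop 1: 1222a + 1629b = 401.2;  Outcrop 3−Outcrop 1: −1218a + 1227b = 1817.2.
Solving gives a = −0.708464207, b = 0.777742947.
Then c = -217.2 − a·382415 − b·6072981 = −4452508.00.
At (384606, 6075705): z = −272479.6 + 4725336.7 − 4452508.00 = 349.1 ft.

349.1 ft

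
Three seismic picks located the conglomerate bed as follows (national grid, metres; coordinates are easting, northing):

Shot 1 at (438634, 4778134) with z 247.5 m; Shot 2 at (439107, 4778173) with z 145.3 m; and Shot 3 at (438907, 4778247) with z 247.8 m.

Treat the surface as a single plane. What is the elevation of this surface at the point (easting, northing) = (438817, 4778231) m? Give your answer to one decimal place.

Let the plane be z = a·easting + b·northing + c.
Shot 2−Shot 1: 473a + 39b = −102.2;  Shot 3−Shot 1: 273a + 113b = 0.3.
Solving gives a = −0.270087846, b = 0.655167983.
Then c = 247.5 − a·438634 − b·4778134 = −3011763.20.
At (438817, 4778231): z = −118519.1 + 3130544.0 − 3011763.20 = 261.6 m.

261.6 m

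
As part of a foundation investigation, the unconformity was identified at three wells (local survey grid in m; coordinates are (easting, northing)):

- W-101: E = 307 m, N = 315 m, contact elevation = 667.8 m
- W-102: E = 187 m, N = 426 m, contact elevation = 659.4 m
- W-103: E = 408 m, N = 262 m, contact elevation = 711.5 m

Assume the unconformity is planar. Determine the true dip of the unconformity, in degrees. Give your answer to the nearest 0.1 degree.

52.1°

Two edge vectors: W-101→W-102 = (-120, 111, -8.4), W-101→W-103 = (101, -53, 43.7).
Normal n = (W-101→W-102) × (W-101→W-103) = (4405.5, 4395.6, -4851).
So ∂z/∂E = −n_x/n_z = 0.90816 and ∂z/∂N = −n_y/n_z = 0.90612.
Gradient magnitude |∇z| = √(a² + b²) = √(0.82476 + 0.82106) = 1.28289.
True dip = arctan(1.28289) = 52.1°, dipping toward SW (azimuth ≈ 225°).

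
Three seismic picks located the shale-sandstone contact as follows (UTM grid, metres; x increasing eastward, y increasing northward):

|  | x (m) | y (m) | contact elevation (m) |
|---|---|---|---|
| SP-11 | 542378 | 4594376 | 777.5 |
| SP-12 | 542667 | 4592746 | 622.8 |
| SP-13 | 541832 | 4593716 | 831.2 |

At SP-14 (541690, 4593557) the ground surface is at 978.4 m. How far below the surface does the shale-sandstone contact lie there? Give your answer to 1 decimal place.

Two edge vectors: SP-11→SP-12 = (289, -1630, -154.7), SP-11→SP-13 = (-546, -660, 53.7).
Normal n = (SP-11→SP-12) × (SP-11→SP-13) = (-189633, 68946.9, -1080720).
So ∂z/∂x = −n_x/n_z = −0.175469132 and ∂z/∂y = −n_y/n_z = 0.063797191.
Intercept c from SP-11: 777.5 + 95170.60 − 293108.28 = −197160.19.
At (541690, 4593557): z_contact = −95049.87 + 293056.03 − 197160.19 = 845.97 m.
Depth below ground = 978.4 − 845.97 = 132.4 m.

132.4 m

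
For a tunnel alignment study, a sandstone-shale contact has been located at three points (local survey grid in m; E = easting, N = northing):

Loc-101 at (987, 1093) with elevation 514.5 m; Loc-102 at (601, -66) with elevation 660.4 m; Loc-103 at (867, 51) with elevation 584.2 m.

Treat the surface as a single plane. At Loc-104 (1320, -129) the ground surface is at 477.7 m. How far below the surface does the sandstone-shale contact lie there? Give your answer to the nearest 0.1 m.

Two edge vectors: Loc-101→Loc-102 = (-386, -1159, 145.9), Loc-101→Loc-103 = (-120, -1042, 69.7).
Normal n = (Loc-101→Loc-102) × (Loc-101→Loc-103) = (71245.5, 9396.2, 263132).
So ∂z/∂E = −n_x/n_z = −0.270760 and ∂z/∂N = −n_y/n_z = −0.035709.
Intercept c from Loc-101: 514.5 + 267.24 + 39.03 = 820.77.
At (1320, -129): z_contact = −357.40 + 4.61 + 820.77 = 467.97 m.
Depth below ground = 477.7 − 467.97 = 9.7 m.

9.7 m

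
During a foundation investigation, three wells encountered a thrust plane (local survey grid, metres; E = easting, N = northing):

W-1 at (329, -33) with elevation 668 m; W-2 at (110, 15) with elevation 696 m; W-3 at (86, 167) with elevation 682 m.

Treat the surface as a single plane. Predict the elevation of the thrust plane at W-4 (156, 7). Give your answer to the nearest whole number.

Let the plane be z = a·E + b·N + c.
W-2−W-1: −219a + 48b = 28;  W-3−W-1: −243a + 200b = 14.
Solving gives a = −0.15335, b = −0.11632.
Then c = 668 − a·329 − b·-33 = 714.61.
At (156, 7): z = −23.9 − 0.8 + 714.61 = 689.9 m.

690 m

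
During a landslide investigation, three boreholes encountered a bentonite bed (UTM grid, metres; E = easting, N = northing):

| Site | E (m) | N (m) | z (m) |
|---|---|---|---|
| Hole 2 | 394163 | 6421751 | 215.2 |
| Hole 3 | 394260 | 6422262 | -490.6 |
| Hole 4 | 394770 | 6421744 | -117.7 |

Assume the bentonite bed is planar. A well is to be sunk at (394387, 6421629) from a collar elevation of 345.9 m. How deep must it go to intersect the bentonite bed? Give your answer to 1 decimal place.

Let the plane be z = a·E + b·N + c.
Hole 3−Hole 2: 97a + 511b = −705.8;  Hole 4−Hole 2: 607a − 7b = −332.9.
Solving gives a = −0.563130517, b = −1.274317691.
Then c = 215.2 − a·394163 − b·6421751 = 8405531.32.
At (394387, 6421629): z_contact = −222091.36 − 8183195.44 + 8405531.32 = 244.53 m.
Depth below ground = 345.9 − 244.53 = 101.4 m.

101.4 m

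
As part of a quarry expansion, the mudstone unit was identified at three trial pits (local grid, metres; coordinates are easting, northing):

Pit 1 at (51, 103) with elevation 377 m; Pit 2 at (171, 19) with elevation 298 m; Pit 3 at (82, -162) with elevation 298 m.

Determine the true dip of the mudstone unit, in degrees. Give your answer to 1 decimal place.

28.6°

Two edge vectors: Pit 1→Pit 2 = (120, -84, -79), Pit 1→Pit 3 = (31, -265, -79).
Normal n = (Pit 1→Pit 2) × (Pit 1→Pit 3) = (-14299, 7031, -29196).
So ∂z/∂easting = −n_x/n_z = −0.48976 and ∂z/∂northing = −n_y/n_z = 0.24082.
Gradient magnitude |∇z| = √(a² + b²) = √(0.23986 + 0.05799) = 0.54576.
True dip = arctan(0.54576) = 28.6°, dipping toward ESE (azimuth ≈ 116°).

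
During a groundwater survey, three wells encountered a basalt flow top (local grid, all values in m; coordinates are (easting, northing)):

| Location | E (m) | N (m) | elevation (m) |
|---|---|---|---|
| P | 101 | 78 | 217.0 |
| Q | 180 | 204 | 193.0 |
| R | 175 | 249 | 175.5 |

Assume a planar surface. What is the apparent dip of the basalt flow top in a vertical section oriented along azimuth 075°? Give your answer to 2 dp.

9.47°

Let the plane be z = a·E + b·N + c.
Q−P: 79a + 126b = −24;  R−P: 74a + 171b = −41.5.
Solving gives a = 0.26882, b = −0.35902.
Unit vector along 075° is (sin 75°, cos 75°) = (0.9659, 0.2588).
Slope in that direction = a·(0.9659) + b·(0.2588) = 0.16674.
Apparent dip = arctan|0.16674| = 9.47° (true dip is 24.2°, so apparent ≤ true as expected).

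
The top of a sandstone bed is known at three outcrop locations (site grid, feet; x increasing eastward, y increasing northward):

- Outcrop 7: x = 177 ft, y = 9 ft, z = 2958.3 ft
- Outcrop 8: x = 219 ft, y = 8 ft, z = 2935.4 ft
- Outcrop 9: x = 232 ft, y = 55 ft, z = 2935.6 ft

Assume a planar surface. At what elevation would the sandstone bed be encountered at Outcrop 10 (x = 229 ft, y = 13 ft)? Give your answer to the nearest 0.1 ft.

Two edge vectors: Outcrop 7→Outcrop 8 = (42, -1, -22.9), Outcrop 7→Outcrop 9 = (55, 46, -22.7).
Normal n = (Outcrop 7→Outcrop 8) × (Outcrop 7→Outcrop 9) = (1076.1, -306.1, 1987).
So ∂z/∂x = −n_x/n_z = −0.54157 and ∂z/∂y = −n_y/n_z = 0.15405.
Intercept c from Outcrop 7: 2958.3 + 95.86 − 1.39 = 3052.77.
At (229, 13): z = −124.0 + 2.0 + 3052.77 = 2930.8 ft.

2930.8 ft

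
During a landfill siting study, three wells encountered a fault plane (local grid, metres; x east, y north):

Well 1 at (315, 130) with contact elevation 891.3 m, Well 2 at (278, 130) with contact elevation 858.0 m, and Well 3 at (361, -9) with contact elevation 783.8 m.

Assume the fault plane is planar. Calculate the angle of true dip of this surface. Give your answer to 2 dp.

54.45°

Let the plane be z = a·x + b·y + c.
Well 2−Well 1: −37a + 0b = −33.3;  Well 3−Well 1: 46a − 139b = −107.5.
Solving gives a = 0.90000, b = 1.07122.
Gradient magnitude |∇z| = √(a² + b²) = √(0.81000 + 1.14752) = 1.39911.
True dip = arctan(1.39911) = 54.45°, dipping toward SW (azimuth ≈ 220°).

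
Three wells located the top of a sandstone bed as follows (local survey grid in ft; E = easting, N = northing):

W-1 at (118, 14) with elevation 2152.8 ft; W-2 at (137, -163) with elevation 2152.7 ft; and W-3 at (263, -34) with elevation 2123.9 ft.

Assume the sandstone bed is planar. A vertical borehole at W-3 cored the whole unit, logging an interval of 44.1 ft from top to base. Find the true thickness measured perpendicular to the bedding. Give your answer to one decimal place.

Two edge vectors: W-1→W-2 = (19, -177, -0.1), W-1→W-3 = (145, -48, -28.9).
Normal n = (W-1→W-2) × (W-1→W-3) = (5110.5, 534.6, 24753).
So ∂z/∂E = −n_x/n_z = −0.20646 and ∂z/∂N = −n_y/n_z = −0.02160.
|∇z| = √(a²+b²) = 0.20759, so dip δ = arctan(0.20759) = 11.73°.
True thickness = vertical thickness × cos δ = 44.1 × cos 11.73° = 43.2 ft.

43.2 ft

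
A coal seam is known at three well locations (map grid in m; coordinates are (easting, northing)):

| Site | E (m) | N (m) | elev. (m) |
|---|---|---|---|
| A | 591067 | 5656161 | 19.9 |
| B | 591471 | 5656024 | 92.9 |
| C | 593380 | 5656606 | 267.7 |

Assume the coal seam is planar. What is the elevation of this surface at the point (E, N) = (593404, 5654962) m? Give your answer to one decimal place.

Two edge vectors: A→B = (404, -137, 73), A→C = (2313, 445, 247.8).
Normal n = (A→B) × (A→C) = (-66433.6, 68737.8, 496661).
So ∂z/∂E = −n_x/n_z = 0.133760452 and ∂z/∂N = −n_y/n_z = −0.138399834.
Intercept c from A: 19.9 − 79061.39 + 782811.74 = 703770.25.
At (593404, 5654962): z = 79374.0 − 782645.8 + 703770.25 = 498.4 m.

498.4 m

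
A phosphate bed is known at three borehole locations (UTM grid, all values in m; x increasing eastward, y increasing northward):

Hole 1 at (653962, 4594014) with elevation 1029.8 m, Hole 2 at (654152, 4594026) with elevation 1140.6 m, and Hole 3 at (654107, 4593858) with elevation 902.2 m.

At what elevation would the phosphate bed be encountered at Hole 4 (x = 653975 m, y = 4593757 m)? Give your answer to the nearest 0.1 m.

706.2 m

Two edge vectors: Hole 1→Hole 2 = (190, 12, 110.8), Hole 1→Hole 3 = (145, -156, -127.6).
Normal n = (Hole 1→Hole 2) × (Hole 1→Hole 3) = (15753.6, 40310, -31380).
So ∂z/∂x = −n_x/n_z = 0.502026769 and ∂z/∂y = −n_y/n_z = 1.284576163.
Intercept c from Hole 1: 1029.8 − 328306.43 − 5901360.88 = −6228637.51.
At (653975, 4593757): z = 328313.0 + 5901030.7 − 6228637.51 = 706.2 m.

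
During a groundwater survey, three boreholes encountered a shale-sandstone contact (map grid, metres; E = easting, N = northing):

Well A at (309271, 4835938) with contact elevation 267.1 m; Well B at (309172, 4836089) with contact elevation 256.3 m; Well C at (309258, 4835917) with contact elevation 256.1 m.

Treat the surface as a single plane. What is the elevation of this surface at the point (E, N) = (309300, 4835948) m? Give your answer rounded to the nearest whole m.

283 m

Two edge vectors: Well A→Well B = (-99, 151, -10.8), Well A→Well C = (-13, -21, -11).
Normal n = (Well A→Well B) × (Well A→Well C) = (-1887.8, -948.6, 4042).
So ∂z/∂E = −n_x/n_z = 0.46704602 and ∂z/∂N = −n_y/n_z = 0.23468580.
Intercept c from Well A: 267.1 − 144443.79 − 1134925.97 = −1279102.66.
At (309300, 4835948): z = 144457.3 + 1134928.3 − 1279102.66 = 283.0 m.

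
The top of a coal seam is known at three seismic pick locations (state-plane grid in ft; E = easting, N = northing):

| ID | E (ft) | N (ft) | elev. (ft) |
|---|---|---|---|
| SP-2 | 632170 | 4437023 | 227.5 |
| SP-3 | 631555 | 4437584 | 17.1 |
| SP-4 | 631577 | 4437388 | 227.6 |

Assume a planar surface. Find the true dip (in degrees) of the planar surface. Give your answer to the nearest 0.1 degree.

53.6°

Two edge vectors: SP-2→SP-3 = (-615, 561, -210.4), SP-2→SP-4 = (-593, 365, 0.1).
Normal n = (SP-2→SP-3) × (SP-2→SP-4) = (76852.1, 124828.7, 108198).
So ∂z/∂E = −n_x/n_z = −0.71029 and ∂z/∂N = −n_y/n_z = −1.15371.
Gradient magnitude |∇z| = √(a² + b²) = √(0.50451 + 1.33104) = 1.35483.
True dip = arctan(1.35483) = 53.6°, dipping toward NNE (azimuth ≈ 032°).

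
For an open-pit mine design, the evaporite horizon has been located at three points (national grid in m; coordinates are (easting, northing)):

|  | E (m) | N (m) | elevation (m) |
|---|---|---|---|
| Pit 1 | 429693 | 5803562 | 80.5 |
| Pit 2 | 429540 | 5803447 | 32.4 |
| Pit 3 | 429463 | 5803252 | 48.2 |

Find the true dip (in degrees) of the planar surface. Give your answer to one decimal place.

31.3°

Let the plane be z = a·E + b·N + c.
Pit 2−Pit 1: −153a − 115b = −48.1;  Pit 3−Pit 1: −230a − 310b = −32.3.
Solving gives a = 0.53367, b = −0.29176.
Gradient magnitude |∇z| = √(a² + b²) = √(0.28481 + 0.08512) = 0.60822.
True dip = arctan(0.60822) = 31.3°, dipping toward WNW (azimuth ≈ 299°).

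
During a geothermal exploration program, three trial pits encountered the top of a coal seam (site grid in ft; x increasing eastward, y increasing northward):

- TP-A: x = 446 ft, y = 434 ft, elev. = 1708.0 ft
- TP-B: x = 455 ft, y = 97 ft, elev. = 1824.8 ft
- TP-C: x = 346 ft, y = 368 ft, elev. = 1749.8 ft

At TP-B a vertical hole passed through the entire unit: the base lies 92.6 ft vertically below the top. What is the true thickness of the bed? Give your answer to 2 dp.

86.04 ft

Two edge vectors: TP-A→TP-B = (9, -337, 116.8), TP-A→TP-C = (-100, -66, 41.8).
Normal n = (TP-A→TP-B) × (TP-A→TP-C) = (-6377.8, -12056.2, -34294).
So ∂z/∂x = −n_x/n_z = −0.18597 and ∂z/∂y = −n_y/n_z = −0.35155.
|∇z| = √(a²+b²) = 0.39771, so dip δ = arctan(0.39771) = 21.69°.
True thickness = vertical thickness × cos δ = 92.6 × cos 21.69° = 86.04 ft.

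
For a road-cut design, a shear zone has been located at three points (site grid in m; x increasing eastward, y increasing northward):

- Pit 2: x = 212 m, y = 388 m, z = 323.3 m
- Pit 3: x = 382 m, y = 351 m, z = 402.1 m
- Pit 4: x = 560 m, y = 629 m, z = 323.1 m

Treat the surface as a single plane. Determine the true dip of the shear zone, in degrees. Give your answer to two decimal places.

Two edge vectors: Pit 2→Pit 3 = (170, -37, 78.8), Pit 2→Pit 4 = (348, 241, -0.2).
Normal n = (Pit 2→Pit 3) × (Pit 2→Pit 4) = (-18983.4, 27456.4, 53846).
So ∂z/∂x = −n_x/n_z = 0.35255 and ∂z/∂y = −n_y/n_z = −0.50991.
Gradient magnitude |∇z| = √(a² + b²) = √(0.12429 + 0.26000) = 0.61992.
True dip = arctan(0.61992) = 31.80°, dipping toward NW (azimuth ≈ 325°).

31.80°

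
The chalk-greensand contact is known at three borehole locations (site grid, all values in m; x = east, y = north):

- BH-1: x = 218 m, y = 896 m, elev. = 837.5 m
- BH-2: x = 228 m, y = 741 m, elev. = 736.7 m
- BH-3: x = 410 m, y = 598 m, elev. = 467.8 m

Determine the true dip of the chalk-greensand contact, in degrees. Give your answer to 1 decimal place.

49.6°

Let the plane be z = a·x + b·y + c.
BH-2−BH-1: 10a − 155b = −100.8;  BH-3−BH-1: 192a − 298b = −369.7.
Solving gives a = −1.01811, b = 0.58464.
Gradient magnitude |∇z| = √(a² + b²) = √(1.03656 + 0.34180) = 1.17403.
True dip = arctan(1.17403) = 49.6°, dipping toward ESE (azimuth ≈ 120°).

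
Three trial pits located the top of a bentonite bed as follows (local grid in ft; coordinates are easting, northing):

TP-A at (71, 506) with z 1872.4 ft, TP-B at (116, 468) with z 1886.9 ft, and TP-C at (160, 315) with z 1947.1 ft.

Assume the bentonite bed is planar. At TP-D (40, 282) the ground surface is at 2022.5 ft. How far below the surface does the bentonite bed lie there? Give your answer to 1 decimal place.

Two edge vectors: TP-A→TP-B = (45, -38, 14.5), TP-A→TP-C = (89, -191, 74.7).
Normal n = (TP-A→TP-B) × (TP-A→TP-C) = (-69.1, -2071, -5213).
So ∂z/∂easting = −n_x/n_z = −0.01326 and ∂z/∂northing = −n_y/n_z = −0.39728.
Intercept c from TP-A: 1872.4 + 0.94 + 201.02 = 2074.36.
At (40, 282): z_contact = −0.53 − 112.03 + 2074.36 = 1961.80 ft.
Depth below ground = 2022.5 − 1961.80 = 60.7 ft.

60.7 ft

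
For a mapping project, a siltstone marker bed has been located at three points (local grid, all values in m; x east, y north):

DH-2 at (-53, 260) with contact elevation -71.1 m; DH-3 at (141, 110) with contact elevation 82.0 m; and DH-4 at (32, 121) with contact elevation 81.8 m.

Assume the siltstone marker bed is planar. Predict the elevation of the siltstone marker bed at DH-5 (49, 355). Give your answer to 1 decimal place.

-194.2 m

Let the plane be z = a·x + b·y + c.
DH-3−DH-2: 194a − 150b = 153.1;  DH-4−DH-2: 85a − 139b = 152.9.
Solving gives a = −0.11635, b = −1.17115.
Then c = -71.1 − a·-53 − b·260 = 227.23.
At (49, 355): z = −5.7 − 415.8 + 227.23 = -194.2 m.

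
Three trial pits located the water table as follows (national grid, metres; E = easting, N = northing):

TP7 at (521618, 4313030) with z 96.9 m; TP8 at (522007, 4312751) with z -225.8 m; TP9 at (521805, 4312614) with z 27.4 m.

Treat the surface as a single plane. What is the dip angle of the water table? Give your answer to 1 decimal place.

Let the plane be z = a·E + b·N + c.
TP8−TP7: 389a − 279b = −322.7;  TP9−TP7: 187a − 416b = −69.5.
Solving gives a = −1.04744, b = −0.30378.
Gradient magnitude |∇z| = √(a² + b²) = √(1.09713 + 0.09228) = 1.09060.
True dip = arctan(1.09060) = 47.5°, dipping toward ENE (azimuth ≈ 074°).

47.5°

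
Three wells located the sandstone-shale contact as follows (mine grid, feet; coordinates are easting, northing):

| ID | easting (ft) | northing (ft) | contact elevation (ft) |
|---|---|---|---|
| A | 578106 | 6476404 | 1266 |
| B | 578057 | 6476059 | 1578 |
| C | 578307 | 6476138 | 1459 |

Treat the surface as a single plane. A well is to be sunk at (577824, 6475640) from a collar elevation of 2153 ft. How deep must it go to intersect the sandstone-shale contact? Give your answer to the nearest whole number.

162 ft

Let the plane be z = a·easting + b·northing + c.
B−A: −49a − 345b = 312;  C−A: 201a − 266b = 193.
Solving gives a = −0.19916484, b = −0.87606065.
Then c = 1266 − a·578106 − b·6476404 = 5790127.06.
At (577824, 6475640): z_contact = −115082.2 − 5673053.4 + 5790127.06 = 1991.5 ft.
Depth below ground = 2153 − 1991.5 = 162 ft.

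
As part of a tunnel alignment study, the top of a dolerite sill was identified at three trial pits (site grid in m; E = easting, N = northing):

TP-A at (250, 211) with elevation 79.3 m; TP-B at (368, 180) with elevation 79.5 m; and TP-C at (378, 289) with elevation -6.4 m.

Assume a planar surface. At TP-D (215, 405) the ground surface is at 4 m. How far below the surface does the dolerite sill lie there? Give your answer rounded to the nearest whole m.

67 m

Let the plane be z = a·E + b·N + c.
TP-B−TP-A: 118a − 31b = 0.2;  TP-C−TP-A: 128a + 78b = −85.7.
Solving gives a = −0.20051, b = −0.76968.
Then c = 79.3 − a·250 − b·211 = 291.83.
At (215, 405): z_contact = −43.1 − 311.7 + 291.83 = -63.0 m.
Depth below ground = 4 − (-63.0) = 67 m.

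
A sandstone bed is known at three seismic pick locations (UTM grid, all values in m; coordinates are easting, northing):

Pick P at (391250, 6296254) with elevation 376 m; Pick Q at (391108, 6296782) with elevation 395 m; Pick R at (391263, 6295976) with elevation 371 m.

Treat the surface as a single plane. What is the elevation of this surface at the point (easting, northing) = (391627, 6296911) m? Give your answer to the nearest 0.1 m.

Two edge vectors: Pick P→Pick Q = (-142, 528, 19), Pick P→Pick R = (13, -278, -5).
Normal n = (Pick P→Pick Q) × (Pick P→Pick R) = (2642, -463, 32612).
So ∂z/∂easting = −n_x/n_z = −0.081013124 and ∂z/∂northing = −n_y/n_z = 0.014197228.
Intercept c from Pick P: 376 + 31696.38 − 89389.35 = −57316.97.
At (391627, 6296911): z = −31726.9 + 89398.7 − 57316.97 = 354.8 m.

354.8 m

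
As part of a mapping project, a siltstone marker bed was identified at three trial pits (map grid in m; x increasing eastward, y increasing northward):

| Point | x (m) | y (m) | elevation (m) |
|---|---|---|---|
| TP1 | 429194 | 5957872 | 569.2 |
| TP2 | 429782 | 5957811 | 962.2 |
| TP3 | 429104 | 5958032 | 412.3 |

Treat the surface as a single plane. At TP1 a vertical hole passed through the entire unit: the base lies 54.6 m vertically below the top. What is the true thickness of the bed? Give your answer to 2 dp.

40.99 m

Let the plane be z = a·x + b·y + c.
TP2−TP1: 588a − 61b = 393;  TP3−TP1: −90a + 160b = −156.9.
Solving gives a = 0.60175, b = −0.64214.
|∇z| = √(a²+b²) = 0.88003, so dip δ = arctan(0.88003) = 41.35°.
True thickness = vertical thickness × cos δ = 54.6 × cos 41.35° = 40.99 m.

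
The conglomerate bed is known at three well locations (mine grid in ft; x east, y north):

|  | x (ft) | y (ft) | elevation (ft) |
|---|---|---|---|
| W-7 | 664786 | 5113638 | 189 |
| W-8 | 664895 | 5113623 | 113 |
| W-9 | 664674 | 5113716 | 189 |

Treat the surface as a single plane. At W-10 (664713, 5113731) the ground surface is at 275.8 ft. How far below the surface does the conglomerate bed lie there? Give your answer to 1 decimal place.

139.4 ft

Let the plane be z = a·x + b·y + c.
W-8−W-7: 109a − 15b = −76;  W-9−W-7: −112a + 78b = 0.
Solving gives a = −0.868953386, b = −1.247727939.
Then c = 189 − a·664786 − b·5113638 = 6958286.05.
At (664713, 5113731): z_contact = −577604.61 − 6380545.04 + 6958286.05 = 136.39 ft.
Depth below ground = 275.8 − 136.39 = 139.4 ft.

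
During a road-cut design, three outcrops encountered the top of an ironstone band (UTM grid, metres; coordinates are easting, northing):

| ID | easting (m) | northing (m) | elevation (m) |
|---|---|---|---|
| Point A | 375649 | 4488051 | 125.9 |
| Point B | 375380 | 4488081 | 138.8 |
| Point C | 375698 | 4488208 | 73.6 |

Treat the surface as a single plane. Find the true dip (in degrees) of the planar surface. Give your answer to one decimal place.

Two edge vectors: Point A→Point B = (-269, 30, 12.9), Point A→Point C = (49, 157, -52.3).
Normal n = (Point A→Point B) × (Point A→Point C) = (-3594.3, -13436.6, -43703).
So ∂z/∂easting = −n_x/n_z = −0.08224 and ∂z/∂northing = −n_y/n_z = −0.30745.
Gradient magnitude |∇z| = √(a² + b²) = √(0.00676 + 0.09453) = 0.31826.
True dip = arctan(0.31826) = 17.7°, dipping toward NNE (azimuth ≈ 015°).

17.7°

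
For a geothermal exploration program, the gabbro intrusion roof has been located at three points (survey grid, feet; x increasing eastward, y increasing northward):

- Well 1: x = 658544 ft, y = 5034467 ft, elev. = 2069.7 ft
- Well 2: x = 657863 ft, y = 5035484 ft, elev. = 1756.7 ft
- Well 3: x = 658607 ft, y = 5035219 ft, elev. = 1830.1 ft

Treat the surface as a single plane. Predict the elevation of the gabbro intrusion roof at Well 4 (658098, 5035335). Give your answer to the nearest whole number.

Let the plane be z = a·x + b·y + c.
Well 2−Well 1: −681a + 1017b = −313;  Well 3−Well 1: 63a + 752b = −239.6.
Solving gives a = −0.01440029, b = −0.31741061.
Then c = 2069.7 − a·658544 − b·5034467 = 1609546.19.
At (658098, 5035335): z = −9476.8 − 1598268.8 + 1609546.19 = 1800.6 ft.

1801 ft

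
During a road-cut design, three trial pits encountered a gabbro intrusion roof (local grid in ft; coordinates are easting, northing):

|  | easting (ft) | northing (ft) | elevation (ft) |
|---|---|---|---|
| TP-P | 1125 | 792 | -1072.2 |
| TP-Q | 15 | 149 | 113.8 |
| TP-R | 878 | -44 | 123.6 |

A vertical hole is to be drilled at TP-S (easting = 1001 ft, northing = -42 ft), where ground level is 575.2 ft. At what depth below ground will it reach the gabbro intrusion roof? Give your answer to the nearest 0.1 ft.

Let the plane be z = a·easting + b·northing + c.
TP-Q−TP-P: −1110a − 643b = 1186;  TP-R−TP-P: −247a − 836b = 1195.8.
Solving gives a = −0.289410, b = −1.344875.
Then c = -1072.2 − a·1125 − b·792 = 318.53.
At (1001, -42): z_contact = −289.70 + 56.48 + 318.53 = 85.31 ft.
Depth below ground = 575.2 − 85.31 = 489.9 ft.

489.9 ft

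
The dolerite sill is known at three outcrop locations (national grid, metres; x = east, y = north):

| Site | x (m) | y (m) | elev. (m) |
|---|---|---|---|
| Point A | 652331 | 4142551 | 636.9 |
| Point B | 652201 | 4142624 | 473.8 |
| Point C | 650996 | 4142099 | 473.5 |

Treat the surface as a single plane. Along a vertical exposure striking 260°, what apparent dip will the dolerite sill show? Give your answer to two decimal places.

Two edge vectors: Point A→Point B = (-130, 73, -163.1), Point A→Point C = (-1335, -452, -163.4).
Normal n = (Point A→Point B) × (Point A→Point C) = (-85649.4, 196496.5, 156215).
So ∂z/∂x = −n_x/n_z = 0.54828 and ∂z/∂y = −n_y/n_z = −1.25786.
Unit vector along 260° is (sin 260°, cos 260°) = (-0.9848, -0.1736).
Slope in that direction = a·(-0.9848) + b·(-0.1736) = −0.32152.
Apparent dip = arctan|0.32152| = 17.82° (true dip is 53.9°, so apparent ≤ true as expected).

17.82°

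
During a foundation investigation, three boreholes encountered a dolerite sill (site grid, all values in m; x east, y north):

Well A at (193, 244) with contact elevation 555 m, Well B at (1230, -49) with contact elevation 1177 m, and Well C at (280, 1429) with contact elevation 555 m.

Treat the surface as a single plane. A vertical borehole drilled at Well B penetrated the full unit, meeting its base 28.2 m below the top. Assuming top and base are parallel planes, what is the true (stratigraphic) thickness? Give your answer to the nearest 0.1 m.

Let the plane be z = a·x + b·y + c.
Well B−Well A: 1037a − 293b = 622;  Well C−Well A: 87a + 1185b = 0.
Solving gives a = 0.58762, b = −0.04314.
|∇z| = √(a²+b²) = 0.58920, so dip δ = arctan(0.58920) = 30.51°.
True thickness = vertical thickness × cos δ = 28.2 × cos 30.51° = 24.3 m.

24.3 m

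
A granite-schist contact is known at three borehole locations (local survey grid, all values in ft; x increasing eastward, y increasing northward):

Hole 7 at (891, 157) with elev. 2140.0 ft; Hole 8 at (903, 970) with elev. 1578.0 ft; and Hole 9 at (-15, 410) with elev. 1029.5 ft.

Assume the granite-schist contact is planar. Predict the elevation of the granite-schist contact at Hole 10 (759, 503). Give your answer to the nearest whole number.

1760 ft

Two edge vectors: Hole 7→Hole 8 = (12, 813, -562), Hole 7→Hole 9 = (-906, 253, -1110.5).
Normal n = (Hole 7→Hole 8) × (Hole 7→Hole 9) = (-760650.5, 522498, 739614).
So ∂z/∂x = −n_x/n_z = 1.02844 and ∂z/∂y = −n_y/n_z = −0.70645.
Intercept c from Hole 7: 2140 − 916.34 + 110.91 = 1334.57.
At (759, 503): z = 780.6 − 355.3 + 1334.57 = 1759.8 ft.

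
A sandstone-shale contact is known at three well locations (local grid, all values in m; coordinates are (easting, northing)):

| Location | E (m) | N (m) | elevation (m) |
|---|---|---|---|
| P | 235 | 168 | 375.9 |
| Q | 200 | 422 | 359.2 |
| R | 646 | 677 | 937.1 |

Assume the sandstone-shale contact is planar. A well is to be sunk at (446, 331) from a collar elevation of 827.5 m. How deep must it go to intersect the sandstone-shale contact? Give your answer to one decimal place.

173.8 m

Two edge vectors: P→Q = (-35, 254, -16.7), P→R = (411, 509, 561.2).
Normal n = (P→Q) × (P→R) = (151045.1, 12778.3, -122209).
So ∂z/∂E = −n_x/n_z = 1.23596 and ∂z/∂N = −n_y/n_z = 0.10456.
Intercept c from P: 375.9 − 290.45 − 17.57 = 67.88.
At (446, 331): z_contact = 551.24 + 34.61 + 67.88 = 653.73 m.
Depth below ground = 827.5 − 653.73 = 173.8 m.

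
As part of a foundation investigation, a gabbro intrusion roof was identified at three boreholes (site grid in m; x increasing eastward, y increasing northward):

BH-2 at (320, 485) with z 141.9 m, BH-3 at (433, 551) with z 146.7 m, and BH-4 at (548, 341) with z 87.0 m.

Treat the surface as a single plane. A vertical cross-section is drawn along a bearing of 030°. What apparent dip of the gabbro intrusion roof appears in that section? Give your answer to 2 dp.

8.81°

Two edge vectors: BH-2→BH-3 = (113, 66, 4.8), BH-2→BH-4 = (228, -144, -54.9).
Normal n = (BH-2→BH-3) × (BH-2→BH-4) = (-2932.2, 7298.1, -31320).
So ∂z/∂x = −n_x/n_z = −0.09362 and ∂z/∂y = −n_y/n_z = 0.23302.
Unit vector along 030° is (sin 30°, cos 30°) = (0.5000, 0.8660).
Slope in that direction = a·(0.5000) + b·(0.8660) = 0.15499.
Apparent dip = arctan|0.15499| = 8.81° (true dip is 14.1°, so apparent ≤ true as expected).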